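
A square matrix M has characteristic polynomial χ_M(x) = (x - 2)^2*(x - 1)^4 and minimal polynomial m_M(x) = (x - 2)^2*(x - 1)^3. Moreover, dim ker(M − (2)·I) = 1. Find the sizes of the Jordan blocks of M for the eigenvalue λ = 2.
Block sizes for λ = 2: [2]

Step 1 — from the characteristic polynomial, algebraic multiplicity of λ = 2 is 2. From dim ker(M − (2)·I) = 1, there are exactly 1 Jordan blocks for λ = 2.
Step 2 — from the minimal polynomial, the factor (x − 2)^2 tells us the largest block for λ = 2 has size 2.
Step 3 — with total size 2, 1 blocks, and largest block 2, the block sizes (in nonincreasing order) are [2].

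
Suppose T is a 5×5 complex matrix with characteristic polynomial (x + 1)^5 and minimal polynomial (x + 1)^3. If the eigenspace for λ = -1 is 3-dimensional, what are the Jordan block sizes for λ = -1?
Block sizes for λ = -1: [3, 1, 1]

Step 1 — from the characteristic polynomial, algebraic multiplicity of λ = -1 is 5. From dim ker(T − (-1)·I) = 3, there are exactly 3 Jordan blocks for λ = -1.
Step 2 — from the minimal polynomial, the factor (x + 1)^3 tells us the largest block for λ = -1 has size 3.
Step 3 — with total size 5, 3 blocks, and largest block 3, the block sizes (in nonincreasing order) are [3, 1, 1].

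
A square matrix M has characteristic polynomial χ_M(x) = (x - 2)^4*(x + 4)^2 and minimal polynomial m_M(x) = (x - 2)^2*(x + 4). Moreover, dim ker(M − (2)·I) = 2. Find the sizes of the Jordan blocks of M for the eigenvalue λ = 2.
Block sizes for λ = 2: [2, 2]

Step 1 — from the characteristic polynomial, algebraic multiplicity of λ = 2 is 4. From dim ker(M − (2)·I) = 2, there are exactly 2 Jordan blocks for λ = 2.
Step 2 — from the minimal polynomial, the factor (x − 2)^2 tells us the largest block for λ = 2 has size 2.
Step 3 — with total size 4, 2 blocks, and largest block 2, the block sizes (in nonincreasing order) are [2, 2].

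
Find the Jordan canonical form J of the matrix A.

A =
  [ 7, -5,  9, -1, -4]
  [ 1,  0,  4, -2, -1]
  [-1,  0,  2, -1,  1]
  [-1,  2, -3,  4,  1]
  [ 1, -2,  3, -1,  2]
J_3(3) ⊕ J_1(3) ⊕ J_1(3)

The characteristic polynomial is
  det(x·I − A) = x^5 - 15*x^4 + 90*x^3 - 270*x^2 + 405*x - 243 = (x - 3)^5

Eigenvalues and multiplicities (the geometric multiplicity of λ is n − rank(A − λI), which equals the number of Jordan blocks for λ):
  λ = 3: algebraic multiplicity = 5, geometric multiplicity = 3

Determining the block sizes for each eigenvalue:
  λ = 3: with am = 5 and gm = 3, the partition is not yet determined (e.g. several partitions of 5 into 3 parts exist). Let N = A − (3)·I. Computing rank(N^1) = 2, rank(N^2) = 1, rank(N^3) = 0; the number of blocks of size ≥ j is rank(N^{j−1}) − rank(N^j), giving [3, 1, 1]. So we have 1 block(s) of size 3, 2 block(s) of size 1 → block sizes [3, 1, 1]

Assembling the blocks gives a Jordan form
J =
  [3, 1, 0, 0, 0]
  [0, 3, 1, 0, 0]
  [0, 0, 3, 0, 0]
  [0, 0, 0, 3, 0]
  [0, 0, 0, 0, 3]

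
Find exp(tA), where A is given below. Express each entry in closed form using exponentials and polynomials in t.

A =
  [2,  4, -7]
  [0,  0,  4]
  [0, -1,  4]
e^{tA} =
  [exp(2*t), -t^2*exp(2*t)/2 + 4*t*exp(2*t), t^2*exp(2*t) - 7*t*exp(2*t)]
  [0, -2*t*exp(2*t) + exp(2*t), 4*t*exp(2*t)]
  [0, -t*exp(2*t), 2*t*exp(2*t) + exp(2*t)]

Strategy: write A = P · J · P⁻¹ where J is a Jordan canonical form, so e^{tA} = P · e^{tJ} · P⁻¹, and e^{tJ} can be computed block-by-block.

A has Jordan form
J =
  [2, 1, 0]
  [0, 2, 1]
  [0, 0, 2]
(up to reordering of blocks).

Per-block formulas:
  For a 3×3 Jordan block J_3(2): exp(t · J_3(2)) = e^(2t)·(I + t·N + (t^2/2)·N^2), where N is the 3×3 nilpotent shift.

After assembling e^{tJ} and conjugating by P, we get:

e^{tA} =
  [exp(2*t), -t^2*exp(2*t)/2 + 4*t*exp(2*t), t^2*exp(2*t) - 7*t*exp(2*t)]
  [0, -2*t*exp(2*t) + exp(2*t), 4*t*exp(2*t)]
  [0, -t*exp(2*t), 2*t*exp(2*t) + exp(2*t)]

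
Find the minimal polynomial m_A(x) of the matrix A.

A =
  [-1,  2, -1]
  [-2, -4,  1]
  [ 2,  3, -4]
x^3 + 9*x^2 + 27*x + 27

The characteristic polynomial is χ_A(x) = (x + 3)^3, so the eigenvalues are known. The minimal polynomial is
  m_A(x) = Π_λ (x − λ)^{k_λ}
where k_λ is the size of the *largest* Jordan block for λ (equivalently, the smallest k with (A − λI)^k v = 0 for every generalised eigenvector v of λ).

  λ = -3: largest Jordan block has size 3, contributing (x + 3)^3

So m_A(x) = (x + 3)^3 = x^3 + 9*x^2 + 27*x + 27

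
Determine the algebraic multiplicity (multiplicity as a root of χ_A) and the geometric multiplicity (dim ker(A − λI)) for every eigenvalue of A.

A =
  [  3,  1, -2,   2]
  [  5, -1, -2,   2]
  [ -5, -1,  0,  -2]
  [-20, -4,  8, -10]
λ = -2: alg = 4, geom = 3

Step 1 — factor the characteristic polynomial to read off the algebraic multiplicities:
  χ_A(x) = (x + 2)^4

Step 2 — compute geometric multiplicities via the rank-nullity identity g(λ) = n − rank(A − λI):
  rank(A − (-2)·I) = 1, so dim ker(A − (-2)·I) = n − 1 = 3

Summary:
  λ = -2: algebraic multiplicity = 4, geometric multiplicity = 3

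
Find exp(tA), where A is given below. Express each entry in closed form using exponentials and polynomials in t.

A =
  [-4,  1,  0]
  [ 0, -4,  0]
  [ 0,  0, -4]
e^{tA} =
  [exp(-4*t), t*exp(-4*t), 0]
  [0, exp(-4*t), 0]
  [0, 0, exp(-4*t)]

Strategy: write A = P · J · P⁻¹ where J is a Jordan canonical form, so e^{tA} = P · e^{tJ} · P⁻¹, and e^{tJ} can be computed block-by-block.

A has Jordan form
J =
  [-4,  1,  0]
  [ 0, -4,  0]
  [ 0,  0, -4]
(up to reordering of blocks).

Per-block formulas:
  For a 2×2 Jordan block J_2(-4): exp(t · J_2(-4)) = e^(-4t)·(I + t·N), where N is the 2×2 nilpotent shift.
  For a 1×1 block at λ = -4: exp(t · [-4]) = [e^(-4t)].

After assembling e^{tJ} and conjugating by P, we get:

e^{tA} =
  [exp(-4*t), t*exp(-4*t), 0]
  [0, exp(-4*t), 0]
  [0, 0, exp(-4*t)]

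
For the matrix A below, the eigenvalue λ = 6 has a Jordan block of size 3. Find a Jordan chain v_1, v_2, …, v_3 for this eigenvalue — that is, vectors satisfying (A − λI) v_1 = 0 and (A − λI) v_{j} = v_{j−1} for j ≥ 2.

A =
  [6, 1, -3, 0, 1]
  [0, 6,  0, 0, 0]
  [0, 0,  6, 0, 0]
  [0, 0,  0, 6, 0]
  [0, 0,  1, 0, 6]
A Jordan chain for λ = 6 of length 3:
v_1 = (1, 0, 0, 0, 0)ᵀ
v_2 = (-3, 0, 0, 0, 1)ᵀ
v_3 = (0, 0, 1, 0, 0)ᵀ

Let N = A − (6)·I. We want v_3 with N^3 v_3 = 0 but N^2 v_3 ≠ 0; then v_{j-1} := N · v_j for j = 3, …, 2.

Pick v_3 = (0, 0, 1, 0, 0)ᵀ.
Then v_2 = N · v_3 = (-3, 0, 0, 0, 1)ᵀ.
Then v_1 = N · v_2 = (1, 0, 0, 0, 0)ᵀ.

Sanity check: (A − (6)·I) v_1 = (0, 0, 0, 0, 0)ᵀ = 0. ✓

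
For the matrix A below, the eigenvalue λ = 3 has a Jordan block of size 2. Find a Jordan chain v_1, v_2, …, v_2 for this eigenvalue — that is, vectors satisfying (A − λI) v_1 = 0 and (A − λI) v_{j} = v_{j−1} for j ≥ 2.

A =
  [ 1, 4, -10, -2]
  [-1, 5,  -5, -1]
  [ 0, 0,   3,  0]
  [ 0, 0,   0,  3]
A Jordan chain for λ = 3 of length 2:
v_1 = (-2, -1, 0, 0)ᵀ
v_2 = (1, 0, 0, 0)ᵀ

Let N = A − (3)·I. We want v_2 with N^2 v_2 = 0 but N^1 v_2 ≠ 0; then v_{j-1} := N · v_j for j = 2, …, 2.

Pick v_2 = (1, 0, 0, 0)ᵀ.
Then v_1 = N · v_2 = (-2, -1, 0, 0)ᵀ.

Sanity check: (A − (3)·I) v_1 = (0, 0, 0, 0)ᵀ = 0. ✓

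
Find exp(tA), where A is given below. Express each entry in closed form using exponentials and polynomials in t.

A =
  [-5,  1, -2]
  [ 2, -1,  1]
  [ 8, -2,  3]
e^{tA} =
  [t^2*exp(-t) - 4*t*exp(-t) + exp(-t), t*exp(-t), t^2*exp(-t)/2 - 2*t*exp(-t)]
  [2*t*exp(-t), exp(-t), t*exp(-t)]
  [-2*t^2*exp(-t) + 8*t*exp(-t), -2*t*exp(-t), -t^2*exp(-t) + 4*t*exp(-t) + exp(-t)]

Strategy: write A = P · J · P⁻¹ where J is a Jordan canonical form, so e^{tA} = P · e^{tJ} · P⁻¹, and e^{tJ} can be computed block-by-block.

A has Jordan form
J =
  [-1,  1,  0]
  [ 0, -1,  1]
  [ 0,  0, -1]
(up to reordering of blocks).

Per-block formulas:
  For a 3×3 Jordan block J_3(-1): exp(t · J_3(-1)) = e^(-1t)·(I + t·N + (t^2/2)·N^2), where N is the 3×3 nilpotent shift.

After assembling e^{tJ} and conjugating by P, we get:

e^{tA} =
  [t^2*exp(-t) - 4*t*exp(-t) + exp(-t), t*exp(-t), t^2*exp(-t)/2 - 2*t*exp(-t)]
  [2*t*exp(-t), exp(-t), t*exp(-t)]
  [-2*t^2*exp(-t) + 8*t*exp(-t), -2*t*exp(-t), -t^2*exp(-t) + 4*t*exp(-t) + exp(-t)]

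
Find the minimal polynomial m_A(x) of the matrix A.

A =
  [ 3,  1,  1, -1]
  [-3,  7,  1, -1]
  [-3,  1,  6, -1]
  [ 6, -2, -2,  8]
x^3 - 18*x^2 + 108*x - 216

The characteristic polynomial is χ_A(x) = (x - 6)^4, so the eigenvalues are known. The minimal polynomial is
  m_A(x) = Π_λ (x − λ)^{k_λ}
where k_λ is the size of the *largest* Jordan block for λ (equivalently, the smallest k with (A − λI)^k v = 0 for every generalised eigenvector v of λ).

  λ = 6: largest Jordan block has size 3, contributing (x − 6)^3

So m_A(x) = (x - 6)^3 = x^3 - 18*x^2 + 108*x - 216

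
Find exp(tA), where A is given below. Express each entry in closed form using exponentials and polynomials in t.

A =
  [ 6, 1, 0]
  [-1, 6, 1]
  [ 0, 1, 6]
e^{tA} =
  [-t^2*exp(6*t)/2 + exp(6*t), t*exp(6*t), t^2*exp(6*t)/2]
  [-t*exp(6*t), exp(6*t), t*exp(6*t)]
  [-t^2*exp(6*t)/2, t*exp(6*t), t^2*exp(6*t)/2 + exp(6*t)]

Strategy: write A = P · J · P⁻¹ where J is a Jordan canonical form, so e^{tA} = P · e^{tJ} · P⁻¹, and e^{tJ} can be computed block-by-block.

A has Jordan form
J =
  [6, 1, 0]
  [0, 6, 1]
  [0, 0, 6]
(up to reordering of blocks).

Per-block formulas:
  For a 3×3 Jordan block J_3(6): exp(t · J_3(6)) = e^(6t)·(I + t·N + (t^2/2)·N^2), where N is the 3×3 nilpotent shift.

After assembling e^{tJ} and conjugating by P, we get:

e^{tA} =
  [-t^2*exp(6*t)/2 + exp(6*t), t*exp(6*t), t^2*exp(6*t)/2]
  [-t*exp(6*t), exp(6*t), t*exp(6*t)]
  [-t^2*exp(6*t)/2, t*exp(6*t), t^2*exp(6*t)/2 + exp(6*t)]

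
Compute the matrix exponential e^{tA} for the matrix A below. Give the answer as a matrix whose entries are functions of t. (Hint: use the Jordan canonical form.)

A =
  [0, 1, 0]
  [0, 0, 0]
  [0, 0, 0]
e^{tA} =
  [1, t, 0]
  [0, 1, 0]
  [0, 0, 1]

Strategy: write A = P · J · P⁻¹ where J is a Jordan canonical form, so e^{tA} = P · e^{tJ} · P⁻¹, and e^{tJ} can be computed block-by-block.

A has Jordan form
J =
  [0, 1, 0]
  [0, 0, 0]
  [0, 0, 0]
(up to reordering of blocks).

Per-block formulas:
  For a 2×2 Jordan block J_2(0): exp(t · J_2(0)) = e^(0t)·(I + t·N), where N is the 2×2 nilpotent shift.
  For a 1×1 block at λ = 0: exp(t · [0]) = [e^(0t)].

After assembling e^{tJ} and conjugating by P, we get:

e^{tA} =
  [1, t, 0]
  [0, 1, 0]
  [0, 0, 1]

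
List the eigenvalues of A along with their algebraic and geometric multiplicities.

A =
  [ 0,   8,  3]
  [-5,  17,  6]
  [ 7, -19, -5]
λ = 4: alg = 3, geom = 1

Step 1 — factor the characteristic polynomial to read off the algebraic multiplicities:
  χ_A(x) = (x - 4)^3

Step 2 — compute geometric multiplicities via the rank-nullity identity g(λ) = n − rank(A − λI):
  rank(A − (4)·I) = 2, so dim ker(A − (4)·I) = n − 2 = 1

Summary:
  λ = 4: algebraic multiplicity = 3, geometric multiplicity = 1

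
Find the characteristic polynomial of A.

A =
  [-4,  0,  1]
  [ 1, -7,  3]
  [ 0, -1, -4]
x^3 + 15*x^2 + 75*x + 125

Expanding det(x·I − A) (e.g. by cofactor expansion or by noting that A is similar to its Jordan form J, which has the same characteristic polynomial as A) gives
  χ_A(x) = x^3 + 15*x^2 + 75*x + 125
which factors as (x + 5)^3. The eigenvalues (with algebraic multiplicities) are λ = -5 with multiplicity 3.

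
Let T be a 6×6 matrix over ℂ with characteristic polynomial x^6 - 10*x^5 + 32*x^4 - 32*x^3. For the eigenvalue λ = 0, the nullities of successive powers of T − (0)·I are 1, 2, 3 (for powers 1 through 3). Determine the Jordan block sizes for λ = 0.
Block sizes for λ = 0: [3]

From the dimensions of kernels of powers, the number of Jordan blocks of size at least j is d_j − d_{j−1} where d_j = dim ker(N^j) (with d_0 = 0). Computing the differences gives [1, 1, 1].
The number of blocks of size exactly k is (#blocks of size ≥ k) − (#blocks of size ≥ k + 1), so the partition is: 1 block(s) of size 3.
In nonincreasing order the block sizes are [3].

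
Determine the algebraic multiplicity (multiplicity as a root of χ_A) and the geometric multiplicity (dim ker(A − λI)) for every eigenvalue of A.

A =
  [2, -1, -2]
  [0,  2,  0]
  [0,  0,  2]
λ = 2: alg = 3, geom = 2

Step 1 — factor the characteristic polynomial to read off the algebraic multiplicities:
  χ_A(x) = (x - 2)^3

Step 2 — compute geometric multiplicities via the rank-nullity identity g(λ) = n − rank(A − λI):
  rank(A − (2)·I) = 1, so dim ker(A − (2)·I) = n − 1 = 2

Summary:
  λ = 2: algebraic multiplicity = 3, geometric multiplicity = 2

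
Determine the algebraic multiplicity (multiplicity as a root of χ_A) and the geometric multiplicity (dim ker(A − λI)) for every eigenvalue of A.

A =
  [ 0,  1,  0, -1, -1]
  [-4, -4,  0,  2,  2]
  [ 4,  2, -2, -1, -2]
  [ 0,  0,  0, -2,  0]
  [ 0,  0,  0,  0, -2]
λ = -2: alg = 5, geom = 3

Step 1 — factor the characteristic polynomial to read off the algebraic multiplicities:
  χ_A(x) = (x + 2)^5

Step 2 — compute geometric multiplicities via the rank-nullity identity g(λ) = n − rank(A − λI):
  rank(A − (-2)·I) = 2, so dim ker(A − (-2)·I) = n − 2 = 3

Summary:
  λ = -2: algebraic multiplicity = 5, geometric multiplicity = 3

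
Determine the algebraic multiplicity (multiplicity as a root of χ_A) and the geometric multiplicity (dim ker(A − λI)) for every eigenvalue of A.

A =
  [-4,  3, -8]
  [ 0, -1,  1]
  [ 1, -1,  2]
λ = -1: alg = 3, geom = 1

Step 1 — factor the characteristic polynomial to read off the algebraic multiplicities:
  χ_A(x) = (x + 1)^3

Step 2 — compute geometric multiplicities via the rank-nullity identity g(λ) = n − rank(A − λI):
  rank(A − (-1)·I) = 2, so dim ker(A − (-1)·I) = n − 2 = 1

Summary:
  λ = -1: algebraic multiplicity = 3, geometric multiplicity = 1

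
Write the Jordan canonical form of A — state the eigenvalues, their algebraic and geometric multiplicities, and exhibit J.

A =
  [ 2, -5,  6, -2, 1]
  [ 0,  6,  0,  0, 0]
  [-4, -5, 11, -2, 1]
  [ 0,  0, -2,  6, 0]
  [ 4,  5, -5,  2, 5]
J_3(6) ⊕ J_1(6) ⊕ J_1(6)

The characteristic polynomial is
  det(x·I − A) = x^5 - 30*x^4 + 360*x^3 - 2160*x^2 + 6480*x - 7776 = (x - 6)^5

Eigenvalues and multiplicities (the geometric multiplicity of λ is n − rank(A − λI), which equals the number of Jordan blocks for λ):
  λ = 6: algebraic multiplicity = 5, geometric multiplicity = 3

Determining the block sizes for each eigenvalue:
  λ = 6: with am = 5 and gm = 3, the partition is not yet determined (e.g. several partitions of 5 into 3 parts exist). Let N = A − (6)·I. Computing rank(N^1) = 2, rank(N^2) = 1, rank(N^3) = 0; the number of blocks of size ≥ j is rank(N^{j−1}) − rank(N^j), giving [3, 1, 1]. So we have 1 block(s) of size 3, 2 block(s) of size 1 → block sizes [3, 1, 1]

Assembling the blocks gives a Jordan form
J =
  [6, 1, 0, 0, 0]
  [0, 6, 1, 0, 0]
  [0, 0, 6, 0, 0]
  [0, 0, 0, 6, 0]
  [0, 0, 0, 0, 6]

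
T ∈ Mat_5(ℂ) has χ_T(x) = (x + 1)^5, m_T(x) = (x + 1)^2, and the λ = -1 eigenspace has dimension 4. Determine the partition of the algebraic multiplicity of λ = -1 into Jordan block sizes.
Block sizes for λ = -1: [2, 1, 1, 1]

Step 1 — from the characteristic polynomial, algebraic multiplicity of λ = -1 is 5. From dim ker(T − (-1)·I) = 4, there are exactly 4 Jordan blocks for λ = -1.
Step 2 — from the minimal polynomial, the factor (x + 1)^2 tells us the largest block for λ = -1 has size 2.
Step 3 — with total size 5, 4 blocks, and largest block 2, the block sizes (in nonincreasing order) are [2, 1, 1, 1].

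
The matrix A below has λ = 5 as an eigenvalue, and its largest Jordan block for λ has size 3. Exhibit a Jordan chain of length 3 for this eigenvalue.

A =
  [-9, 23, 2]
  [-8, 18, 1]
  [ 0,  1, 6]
A Jordan chain for λ = 5 of length 3:
v_1 = (12, 8, -8)ᵀ
v_2 = (-14, -8, 0)ᵀ
v_3 = (1, 0, 0)ᵀ

Let N = A − (5)·I. We want v_3 with N^3 v_3 = 0 but N^2 v_3 ≠ 0; then v_{j-1} := N · v_j for j = 3, …, 2.

Pick v_3 = (1, 0, 0)ᵀ.
Then v_2 = N · v_3 = (-14, -8, 0)ᵀ.
Then v_1 = N · v_2 = (12, 8, -8)ᵀ.

Sanity check: (A − (5)·I) v_1 = (0, 0, 0)ᵀ = 0. ✓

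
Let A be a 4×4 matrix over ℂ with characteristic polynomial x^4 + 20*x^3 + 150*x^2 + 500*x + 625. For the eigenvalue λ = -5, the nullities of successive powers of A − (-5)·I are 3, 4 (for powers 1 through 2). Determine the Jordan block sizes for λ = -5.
Block sizes for λ = -5: [2, 1, 1]

From the dimensions of kernels of powers, the number of Jordan blocks of size at least j is d_j − d_{j−1} where d_j = dim ker(N^j) (with d_0 = 0). Computing the differences gives [3, 1].
The number of blocks of size exactly k is (#blocks of size ≥ k) − (#blocks of size ≥ k + 1), so the partition is: 2 block(s) of size 1, 1 block(s) of size 2.
In nonincreasing order the block sizes are [2, 1, 1].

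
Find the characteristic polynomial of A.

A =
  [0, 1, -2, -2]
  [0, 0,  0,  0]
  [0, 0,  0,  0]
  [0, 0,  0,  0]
x^4

Expanding det(x·I − A) (e.g. by cofactor expansion or by noting that A is similar to its Jordan form J, which has the same characteristic polynomial as A) gives
  χ_A(x) = x^4
which factors as x^4. The eigenvalues (with algebraic multiplicities) are λ = 0 with multiplicity 4.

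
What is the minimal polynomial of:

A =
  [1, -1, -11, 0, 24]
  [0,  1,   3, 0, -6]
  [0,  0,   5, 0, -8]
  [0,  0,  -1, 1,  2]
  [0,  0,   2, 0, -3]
x^3 - 3*x^2 + 3*x - 1

The characteristic polynomial is χ_A(x) = (x - 1)^5, so the eigenvalues are known. The minimal polynomial is
  m_A(x) = Π_λ (x − λ)^{k_λ}
where k_λ is the size of the *largest* Jordan block for λ (equivalently, the smallest k with (A − λI)^k v = 0 for every generalised eigenvector v of λ).

  λ = 1: largest Jordan block has size 3, contributing (x − 1)^3

So m_A(x) = (x - 1)^3 = x^3 - 3*x^2 + 3*x - 1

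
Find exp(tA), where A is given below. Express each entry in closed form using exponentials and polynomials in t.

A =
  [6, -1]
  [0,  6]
e^{tA} =
  [exp(6*t), -t*exp(6*t)]
  [0, exp(6*t)]

Strategy: write A = P · J · P⁻¹ where J is a Jordan canonical form, so e^{tA} = P · e^{tJ} · P⁻¹, and e^{tJ} can be computed block-by-block.

A has Jordan form
J =
  [6, 1]
  [0, 6]
(up to reordering of blocks).

Per-block formulas:
  For a 2×2 Jordan block J_2(6): exp(t · J_2(6)) = e^(6t)·(I + t·N), where N is the 2×2 nilpotent shift.

After assembling e^{tJ} and conjugating by P, we get:

e^{tA} =
  [exp(6*t), -t*exp(6*t)]
  [0, exp(6*t)]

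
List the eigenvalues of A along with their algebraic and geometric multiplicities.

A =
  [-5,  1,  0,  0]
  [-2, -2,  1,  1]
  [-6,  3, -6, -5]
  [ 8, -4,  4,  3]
λ = -3: alg = 3, geom = 1; λ = -1: alg = 1, geom = 1

Step 1 — factor the characteristic polynomial to read off the algebraic multiplicities:
  χ_A(x) = (x + 1)*(x + 3)^3

Step 2 — compute geometric multiplicities via the rank-nullity identity g(λ) = n − rank(A − λI):
  rank(A − (-3)·I) = 3, so dim ker(A − (-3)·I) = n − 3 = 1
  rank(A − (-1)·I) = 3, so dim ker(A − (-1)·I) = n − 3 = 1

Summary:
  λ = -3: algebraic multiplicity = 3, geometric multiplicity = 1
  λ = -1: algebraic multiplicity = 1, geometric multiplicity = 1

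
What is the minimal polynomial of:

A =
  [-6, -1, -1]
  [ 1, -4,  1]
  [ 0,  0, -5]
x^2 + 10*x + 25

The characteristic polynomial is χ_A(x) = (x + 5)^3, so the eigenvalues are known. The minimal polynomial is
  m_A(x) = Π_λ (x − λ)^{k_λ}
where k_λ is the size of the *largest* Jordan block for λ (equivalently, the smallest k with (A − λI)^k v = 0 for every generalised eigenvector v of λ).

  λ = -5: largest Jordan block has size 2, contributing (x + 5)^2

So m_A(x) = (x + 5)^2 = x^2 + 10*x + 25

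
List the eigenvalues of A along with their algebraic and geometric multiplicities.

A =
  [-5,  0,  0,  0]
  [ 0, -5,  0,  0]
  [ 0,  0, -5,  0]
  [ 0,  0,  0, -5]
λ = -5: alg = 4, geom = 4

Step 1 — factor the characteristic polynomial to read off the algebraic multiplicities:
  χ_A(x) = (x + 5)^4

Step 2 — compute geometric multiplicities via the rank-nullity identity g(λ) = n − rank(A − λI):
  rank(A − (-5)·I) = 0, so dim ker(A − (-5)·I) = n − 0 = 4

Summary:
  λ = -5: algebraic multiplicity = 4, geometric multiplicity = 4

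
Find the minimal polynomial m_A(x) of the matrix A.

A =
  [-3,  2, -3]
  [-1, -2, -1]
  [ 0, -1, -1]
x^3 + 6*x^2 + 12*x + 8

The characteristic polynomial is χ_A(x) = (x + 2)^3, so the eigenvalues are known. The minimal polynomial is
  m_A(x) = Π_λ (x − λ)^{k_λ}
where k_λ is the size of the *largest* Jordan block for λ (equivalently, the smallest k with (A − λI)^k v = 0 for every generalised eigenvector v of λ).

  λ = -2: largest Jordan block has size 3, contributing (x + 2)^3

So m_A(x) = (x + 2)^3 = x^3 + 6*x^2 + 12*x + 8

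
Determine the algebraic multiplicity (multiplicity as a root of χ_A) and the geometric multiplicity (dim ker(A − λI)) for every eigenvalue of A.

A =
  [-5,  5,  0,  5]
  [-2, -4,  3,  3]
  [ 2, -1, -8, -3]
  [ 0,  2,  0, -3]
λ = -5: alg = 4, geom = 2

Step 1 — factor the characteristic polynomial to read off the algebraic multiplicities:
  χ_A(x) = (x + 5)^4

Step 2 — compute geometric multiplicities via the rank-nullity identity g(λ) = n − rank(A − λI):
  rank(A − (-5)·I) = 2, so dim ker(A − (-5)·I) = n − 2 = 2

Summary:
  λ = -5: algebraic multiplicity = 4, geometric multiplicity = 2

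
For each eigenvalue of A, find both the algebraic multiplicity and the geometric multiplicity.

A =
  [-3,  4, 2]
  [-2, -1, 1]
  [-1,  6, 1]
λ = -1: alg = 3, geom = 1

Step 1 — factor the characteristic polynomial to read off the algebraic multiplicities:
  χ_A(x) = (x + 1)^3

Step 2 — compute geometric multiplicities via the rank-nullity identity g(λ) = n − rank(A − λI):
  rank(A − (-1)·I) = 2, so dim ker(A − (-1)·I) = n − 2 = 1

Summary:
  λ = -1: algebraic multiplicity = 3, geometric multiplicity = 1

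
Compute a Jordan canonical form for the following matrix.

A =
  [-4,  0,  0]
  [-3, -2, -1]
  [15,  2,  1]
J_1(-4) ⊕ J_1(-1) ⊕ J_1(0)

The characteristic polynomial is
  det(x·I − A) = x^3 + 5*x^2 + 4*x = x*(x + 1)*(x + 4)

Eigenvalues and multiplicities (the geometric multiplicity of λ is n − rank(A − λI), which equals the number of Jordan blocks for λ):
  λ = -4: algebraic multiplicity = 1, geometric multiplicity = 1
  λ = -1: algebraic multiplicity = 1, geometric multiplicity = 1
  λ = 0: algebraic multiplicity = 1, geometric multiplicity = 1

Determining the block sizes for each eigenvalue:
  λ = -4: one block (gm = 1), so the single block has size am = 1 → block sizes [1]
  λ = -1: one block (gm = 1), so the single block has size am = 1 → block sizes [1]
  λ = 0: one block (gm = 1), so the single block has size am = 1 → block sizes [1]

Assembling the blocks gives a Jordan form
J =
  [-4,  0, 0]
  [ 0, -1, 0]
  [ 0,  0, 0]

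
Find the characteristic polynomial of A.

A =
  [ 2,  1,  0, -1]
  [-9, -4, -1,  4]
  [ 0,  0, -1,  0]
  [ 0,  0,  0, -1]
x^4 + 4*x^3 + 6*x^2 + 4*x + 1

Expanding det(x·I − A) (e.g. by cofactor expansion or by noting that A is similar to its Jordan form J, which has the same characteristic polynomial as A) gives
  χ_A(x) = x^4 + 4*x^3 + 6*x^2 + 4*x + 1
which factors as (x + 1)^4. The eigenvalues (with algebraic multiplicities) are λ = -1 with multiplicity 4.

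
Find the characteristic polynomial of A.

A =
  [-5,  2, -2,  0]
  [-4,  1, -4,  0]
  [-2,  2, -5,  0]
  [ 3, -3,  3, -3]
x^4 + 12*x^3 + 54*x^2 + 108*x + 81

Expanding det(x·I − A) (e.g. by cofactor expansion or by noting that A is similar to its Jordan form J, which has the same characteristic polynomial as A) gives
  χ_A(x) = x^4 + 12*x^3 + 54*x^2 + 108*x + 81
which factors as (x + 3)^4. The eigenvalues (with algebraic multiplicities) are λ = -3 with multiplicity 4.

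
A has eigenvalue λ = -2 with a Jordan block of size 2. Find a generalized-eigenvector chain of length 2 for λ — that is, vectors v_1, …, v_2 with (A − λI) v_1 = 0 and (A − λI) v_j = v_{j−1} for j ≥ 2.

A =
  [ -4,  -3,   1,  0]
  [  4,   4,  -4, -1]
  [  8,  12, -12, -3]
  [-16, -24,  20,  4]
A Jordan chain for λ = -2 of length 2:
v_1 = (-2, 4, 8, -16)ᵀ
v_2 = (1, 0, 0, 0)ᵀ

Let N = A − (-2)·I. We want v_2 with N^2 v_2 = 0 but N^1 v_2 ≠ 0; then v_{j-1} := N · v_j for j = 2, …, 2.

Pick v_2 = (1, 0, 0, 0)ᵀ.
Then v_1 = N · v_2 = (-2, 4, 8, -16)ᵀ.

Sanity check: (A − (-2)·I) v_1 = (0, 0, 0, 0)ᵀ = 0. ✓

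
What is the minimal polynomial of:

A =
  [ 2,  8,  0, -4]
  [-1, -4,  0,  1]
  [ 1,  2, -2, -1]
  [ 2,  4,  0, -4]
x^2 + 4*x + 4

The characteristic polynomial is χ_A(x) = (x + 2)^4, so the eigenvalues are known. The minimal polynomial is
  m_A(x) = Π_λ (x − λ)^{k_λ}
where k_λ is the size of the *largest* Jordan block for λ (equivalently, the smallest k with (A − λI)^k v = 0 for every generalised eigenvector v of λ).

  λ = -2: largest Jordan block has size 2, contributing (x + 2)^2

So m_A(x) = (x + 2)^2 = x^2 + 4*x + 4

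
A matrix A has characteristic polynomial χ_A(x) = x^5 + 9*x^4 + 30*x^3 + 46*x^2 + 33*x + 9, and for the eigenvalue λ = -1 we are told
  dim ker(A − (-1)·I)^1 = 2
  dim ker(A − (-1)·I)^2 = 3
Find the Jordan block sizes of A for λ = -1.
Block sizes for λ = -1: [2, 1]

From the dimensions of kernels of powers, the number of Jordan blocks of size at least j is d_j − d_{j−1} where d_j = dim ker(N^j) (with d_0 = 0). Computing the differences gives [2, 1].
The number of blocks of size exactly k is (#blocks of size ≥ k) − (#blocks of size ≥ k + 1), so the partition is: 1 block(s) of size 1, 1 block(s) of size 2.
In nonincreasing order the block sizes are [2, 1].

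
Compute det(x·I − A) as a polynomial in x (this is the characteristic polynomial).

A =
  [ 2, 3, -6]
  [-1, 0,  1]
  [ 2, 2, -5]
x^3 + 3*x^2 + 3*x + 1

Expanding det(x·I − A) (e.g. by cofactor expansion or by noting that A is similar to its Jordan form J, which has the same characteristic polynomial as A) gives
  χ_A(x) = x^3 + 3*x^2 + 3*x + 1
which factors as (x + 1)^3. The eigenvalues (with algebraic multiplicities) are λ = -1 with multiplicity 3.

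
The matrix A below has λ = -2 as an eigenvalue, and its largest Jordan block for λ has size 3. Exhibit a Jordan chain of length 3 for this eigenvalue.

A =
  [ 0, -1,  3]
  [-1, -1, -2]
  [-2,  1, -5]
A Jordan chain for λ = -2 of length 3:
v_1 = (-1, 1, 1)ᵀ
v_2 = (2, -1, -2)ᵀ
v_3 = (1, 0, 0)ᵀ

Let N = A − (-2)·I. We want v_3 with N^3 v_3 = 0 but N^2 v_3 ≠ 0; then v_{j-1} := N · v_j for j = 3, …, 2.

Pick v_3 = (1, 0, 0)ᵀ.
Then v_2 = N · v_3 = (2, -1, -2)ᵀ.
Then v_1 = N · v_2 = (-1, 1, 1)ᵀ.

Sanity check: (A − (-2)·I) v_1 = (0, 0, 0)ᵀ = 0. ✓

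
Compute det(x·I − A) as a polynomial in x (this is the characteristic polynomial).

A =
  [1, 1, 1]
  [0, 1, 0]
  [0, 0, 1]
x^3 - 3*x^2 + 3*x - 1

Expanding det(x·I − A) (e.g. by cofactor expansion or by noting that A is similar to its Jordan form J, which has the same characteristic polynomial as A) gives
  χ_A(x) = x^3 - 3*x^2 + 3*x - 1
which factors as (x - 1)^3. The eigenvalues (with algebraic multiplicities) are λ = 1 with multiplicity 3.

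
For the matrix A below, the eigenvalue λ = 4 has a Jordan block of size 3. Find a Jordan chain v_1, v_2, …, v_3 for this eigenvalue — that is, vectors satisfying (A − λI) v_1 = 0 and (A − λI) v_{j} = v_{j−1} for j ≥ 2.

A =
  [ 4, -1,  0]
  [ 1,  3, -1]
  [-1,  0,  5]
A Jordan chain for λ = 4 of length 3:
v_1 = (-1, 0, -1)ᵀ
v_2 = (0, 1, -1)ᵀ
v_3 = (1, 0, 0)ᵀ

Let N = A − (4)·I. We want v_3 with N^3 v_3 = 0 but N^2 v_3 ≠ 0; then v_{j-1} := N · v_j for j = 3, …, 2.

Pick v_3 = (1, 0, 0)ᵀ.
Then v_2 = N · v_3 = (0, 1, -1)ᵀ.
Then v_1 = N · v_2 = (-1, 0, -1)ᵀ.

Sanity check: (A − (4)·I) v_1 = (0, 0, 0)ᵀ = 0. ✓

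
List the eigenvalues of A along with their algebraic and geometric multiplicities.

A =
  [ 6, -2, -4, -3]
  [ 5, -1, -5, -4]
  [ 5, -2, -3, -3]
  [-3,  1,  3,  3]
λ = 1: alg = 3, geom = 1; λ = 2: alg = 1, geom = 1

Step 1 — factor the characteristic polynomial to read off the algebraic multiplicities:
  χ_A(x) = (x - 2)*(x - 1)^3

Step 2 — compute geometric multiplicities via the rank-nullity identity g(λ) = n − rank(A − λI):
  rank(A − (1)·I) = 3, so dim ker(A − (1)·I) = n − 3 = 1
  rank(A − (2)·I) = 3, so dim ker(A − (2)·I) = n − 3 = 1

Summary:
  λ = 1: algebraic multiplicity = 3, geometric multiplicity = 1
  λ = 2: algebraic multiplicity = 1, geometric multiplicity = 1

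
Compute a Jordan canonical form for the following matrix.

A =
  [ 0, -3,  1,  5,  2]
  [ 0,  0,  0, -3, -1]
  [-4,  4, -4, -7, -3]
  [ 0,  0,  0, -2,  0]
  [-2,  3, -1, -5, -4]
J_3(-2) ⊕ J_1(-2) ⊕ J_1(-2)

The characteristic polynomial is
  det(x·I − A) = x^5 + 10*x^4 + 40*x^3 + 80*x^2 + 80*x + 32 = (x + 2)^5

Eigenvalues and multiplicities (the geometric multiplicity of λ is n − rank(A − λI), which equals the number of Jordan blocks for λ):
  λ = -2: algebraic multiplicity = 5, geometric multiplicity = 3

Determining the block sizes for each eigenvalue:
  λ = -2: with am = 5 and gm = 3, the partition is not yet determined (e.g. several partitions of 5 into 3 parts exist). Let N = A − (-2)·I. Computing rank(N^1) = 2, rank(N^2) = 1, rank(N^3) = 0; the number of blocks of size ≥ j is rank(N^{j−1}) − rank(N^j), giving [3, 1, 1]. So we have 1 block(s) of size 3, 2 block(s) of size 1 → block sizes [3, 1, 1]

Assembling the blocks gives a Jordan form
J =
  [-2,  1,  0,  0,  0]
  [ 0, -2,  1,  0,  0]
  [ 0,  0, -2,  0,  0]
  [ 0,  0,  0, -2,  0]
  [ 0,  0,  0,  0, -2]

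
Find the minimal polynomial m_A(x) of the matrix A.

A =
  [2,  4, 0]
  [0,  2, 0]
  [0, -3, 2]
x^2 - 4*x + 4

The characteristic polynomial is χ_A(x) = (x - 2)^3, so the eigenvalues are known. The minimal polynomial is
  m_A(x) = Π_λ (x − λ)^{k_λ}
where k_λ is the size of the *largest* Jordan block for λ (equivalently, the smallest k with (A − λI)^k v = 0 for every generalised eigenvector v of λ).

  λ = 2: largest Jordan block has size 2, contributing (x − 2)^2

So m_A(x) = (x - 2)^2 = x^2 - 4*x + 4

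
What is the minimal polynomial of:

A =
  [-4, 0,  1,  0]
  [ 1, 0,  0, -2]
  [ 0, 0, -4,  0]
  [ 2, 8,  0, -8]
x^3 + 12*x^2 + 48*x + 64

The characteristic polynomial is χ_A(x) = (x + 4)^4, so the eigenvalues are known. The minimal polynomial is
  m_A(x) = Π_λ (x − λ)^{k_λ}
where k_λ is the size of the *largest* Jordan block for λ (equivalently, the smallest k with (A − λI)^k v = 0 for every generalised eigenvector v of λ).

  λ = -4: largest Jordan block has size 3, contributing (x + 4)^3

So m_A(x) = (x + 4)^3 = x^3 + 12*x^2 + 48*x + 64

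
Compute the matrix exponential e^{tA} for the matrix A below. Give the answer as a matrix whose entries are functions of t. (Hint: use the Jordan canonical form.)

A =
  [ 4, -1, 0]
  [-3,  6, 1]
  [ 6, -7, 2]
e^{tA} =
  [3*t^2*exp(4*t)/2 + exp(4*t), -t^2*exp(4*t) - t*exp(4*t), -t^2*exp(4*t)/2]
  [-3*t*exp(4*t), 2*t*exp(4*t) + exp(4*t), t*exp(4*t)]
  [9*t^2*exp(4*t)/2 + 6*t*exp(4*t), -3*t^2*exp(4*t) - 7*t*exp(4*t), -3*t^2*exp(4*t)/2 - 2*t*exp(4*t) + exp(4*t)]

Strategy: write A = P · J · P⁻¹ where J is a Jordan canonical form, so e^{tA} = P · e^{tJ} · P⁻¹, and e^{tJ} can be computed block-by-block.

A has Jordan form
J =
  [4, 1, 0]
  [0, 4, 1]
  [0, 0, 4]
(up to reordering of blocks).

Per-block formulas:
  For a 3×3 Jordan block J_3(4): exp(t · J_3(4)) = e^(4t)·(I + t·N + (t^2/2)·N^2), where N is the 3×3 nilpotent shift.

After assembling e^{tJ} and conjugating by P, we get:

e^{tA} =
  [3*t^2*exp(4*t)/2 + exp(4*t), -t^2*exp(4*t) - t*exp(4*t), -t^2*exp(4*t)/2]
  [-3*t*exp(4*t), 2*t*exp(4*t) + exp(4*t), t*exp(4*t)]
  [9*t^2*exp(4*t)/2 + 6*t*exp(4*t), -3*t^2*exp(4*t) - 7*t*exp(4*t), -3*t^2*exp(4*t)/2 - 2*t*exp(4*t) + exp(4*t)]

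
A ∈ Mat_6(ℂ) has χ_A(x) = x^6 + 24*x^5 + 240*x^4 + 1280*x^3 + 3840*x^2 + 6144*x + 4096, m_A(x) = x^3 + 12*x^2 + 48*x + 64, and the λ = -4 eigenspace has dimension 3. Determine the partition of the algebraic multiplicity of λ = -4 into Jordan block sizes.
Block sizes for λ = -4: [3, 2, 1]

Step 1 — from the characteristic polynomial, algebraic multiplicity of λ = -4 is 6. From dim ker(A − (-4)·I) = 3, there are exactly 3 Jordan blocks for λ = -4.
Step 2 — from the minimal polynomial, the factor (x + 4)^3 tells us the largest block for λ = -4 has size 3.
Step 3 — with total size 6, 3 blocks, and largest block 3, the block sizes (in nonincreasing order) are [3, 2, 1].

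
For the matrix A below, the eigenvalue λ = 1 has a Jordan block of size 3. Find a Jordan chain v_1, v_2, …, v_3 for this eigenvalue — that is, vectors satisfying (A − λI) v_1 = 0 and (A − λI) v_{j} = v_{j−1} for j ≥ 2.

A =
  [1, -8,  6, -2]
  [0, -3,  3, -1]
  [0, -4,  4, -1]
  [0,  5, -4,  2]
A Jordan chain for λ = 1 of length 3:
v_1 = (-2, -1, -1, 1)ᵀ
v_2 = (-8, -4, -4, 5)ᵀ
v_3 = (0, 1, 0, 0)ᵀ

Let N = A − (1)·I. We want v_3 with N^3 v_3 = 0 but N^2 v_3 ≠ 0; then v_{j-1} := N · v_j for j = 3, …, 2.

Pick v_3 = (0, 1, 0, 0)ᵀ.
Then v_2 = N · v_3 = (-8, -4, -4, 5)ᵀ.
Then v_1 = N · v_2 = (-2, -1, -1, 1)ᵀ.

Sanity check: (A − (1)·I) v_1 = (0, 0, 0, 0)ᵀ = 0. ✓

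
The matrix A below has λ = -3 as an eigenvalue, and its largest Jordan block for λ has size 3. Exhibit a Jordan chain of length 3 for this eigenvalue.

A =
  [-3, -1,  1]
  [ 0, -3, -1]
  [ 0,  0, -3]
A Jordan chain for λ = -3 of length 3:
v_1 = (1, 0, 0)ᵀ
v_2 = (1, -1, 0)ᵀ
v_3 = (0, 0, 1)ᵀ

Let N = A − (-3)·I. We want v_3 with N^3 v_3 = 0 but N^2 v_3 ≠ 0; then v_{j-1} := N · v_j for j = 3, …, 2.

Pick v_3 = (0, 0, 1)ᵀ.
Then v_2 = N · v_3 = (1, -1, 0)ᵀ.
Then v_1 = N · v_2 = (1, 0, 0)ᵀ.

Sanity check: (A − (-3)·I) v_1 = (0, 0, 0)ᵀ = 0. ✓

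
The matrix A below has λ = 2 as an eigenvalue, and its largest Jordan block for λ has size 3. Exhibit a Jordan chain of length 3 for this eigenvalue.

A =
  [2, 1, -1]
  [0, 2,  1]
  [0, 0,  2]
A Jordan chain for λ = 2 of length 3:
v_1 = (1, 0, 0)ᵀ
v_2 = (-1, 1, 0)ᵀ
v_3 = (0, 0, 1)ᵀ

Let N = A − (2)·I. We want v_3 with N^3 v_3 = 0 but N^2 v_3 ≠ 0; then v_{j-1} := N · v_j for j = 3, …, 2.

Pick v_3 = (0, 0, 1)ᵀ.
Then v_2 = N · v_3 = (-1, 1, 0)ᵀ.
Then v_1 = N · v_2 = (1, 0, 0)ᵀ.

Sanity check: (A − (2)·I) v_1 = (0, 0, 0)ᵀ = 0. ✓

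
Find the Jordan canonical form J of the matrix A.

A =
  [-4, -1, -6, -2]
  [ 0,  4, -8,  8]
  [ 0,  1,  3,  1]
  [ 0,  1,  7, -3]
J_2(-4) ⊕ J_2(4)

The characteristic polynomial is
  det(x·I − A) = x^4 - 32*x^2 + 256 = (x - 4)^2*(x + 4)^2

Eigenvalues and multiplicities (the geometric multiplicity of λ is n − rank(A − λI), which equals the number of Jordan blocks for λ):
  λ = -4: algebraic multiplicity = 2, geometric multiplicity = 1
  λ = 4: algebraic multiplicity = 2, geometric multiplicity = 1

Determining the block sizes for each eigenvalue:
  λ = -4: one block (gm = 1), so the single block has size am = 2 → block sizes [2]
  λ = 4: one block (gm = 1), so the single block has size am = 2 → block sizes [2]

Assembling the blocks gives a Jordan form
J =
  [-4,  1, 0, 0]
  [ 0, -4, 0, 0]
  [ 0,  0, 4, 1]
  [ 0,  0, 0, 4]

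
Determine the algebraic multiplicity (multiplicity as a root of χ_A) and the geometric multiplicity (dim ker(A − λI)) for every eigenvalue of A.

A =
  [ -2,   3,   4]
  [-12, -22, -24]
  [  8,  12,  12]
λ = -4: alg = 3, geom = 2

Step 1 — factor the characteristic polynomial to read off the algebraic multiplicities:
  χ_A(x) = (x + 4)^3

Step 2 — compute geometric multiplicities via the rank-nullity identity g(λ) = n − rank(A − λI):
  rank(A − (-4)·I) = 1, so dim ker(A − (-4)·I) = n − 1 = 2

Summary:
  λ = -4: algebraic multiplicity = 3, geometric multiplicity = 2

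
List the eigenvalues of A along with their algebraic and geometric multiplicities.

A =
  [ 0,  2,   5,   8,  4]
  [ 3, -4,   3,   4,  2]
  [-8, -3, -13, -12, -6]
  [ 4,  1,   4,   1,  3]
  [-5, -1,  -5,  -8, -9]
λ = -5: alg = 5, geom = 2

Step 1 — factor the characteristic polynomial to read off the algebraic multiplicities:
  χ_A(x) = (x + 5)^5

Step 2 — compute geometric multiplicities via the rank-nullity identity g(λ) = n − rank(A − λI):
  rank(A − (-5)·I) = 3, so dim ker(A − (-5)·I) = n − 3 = 2

Summary:
  λ = -5: algebraic multiplicity = 5, geometric multiplicity = 2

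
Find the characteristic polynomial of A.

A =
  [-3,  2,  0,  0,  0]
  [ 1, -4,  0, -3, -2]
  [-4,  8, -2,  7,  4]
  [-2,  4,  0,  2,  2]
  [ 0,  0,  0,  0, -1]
x^5 + 8*x^4 + 25*x^3 + 38*x^2 + 28*x + 8

Expanding det(x·I − A) (e.g. by cofactor expansion or by noting that A is similar to its Jordan form J, which has the same characteristic polynomial as A) gives
  χ_A(x) = x^5 + 8*x^4 + 25*x^3 + 38*x^2 + 28*x + 8
which factors as (x + 1)^2*(x + 2)^3. The eigenvalues (with algebraic multiplicities) are λ = -2 with multiplicity 3, λ = -1 with multiplicity 2.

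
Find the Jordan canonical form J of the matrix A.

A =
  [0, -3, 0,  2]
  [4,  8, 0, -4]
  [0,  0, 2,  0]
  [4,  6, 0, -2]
J_2(2) ⊕ J_1(2) ⊕ J_1(2)

The characteristic polynomial is
  det(x·I − A) = x^4 - 8*x^3 + 24*x^2 - 32*x + 16 = (x - 2)^4

Eigenvalues and multiplicities (the geometric multiplicity of λ is n − rank(A − λI), which equals the number of Jordan blocks for λ):
  λ = 2: algebraic multiplicity = 4, geometric multiplicity = 3

Determining the block sizes for each eigenvalue:
  λ = 2: 3 blocks summing to 4 forces exactly one block of size 2 and the rest size 1 → block sizes [2, 1, 1]

Assembling the blocks gives a Jordan form
J =
  [2, 1, 0, 0]
  [0, 2, 0, 0]
  [0, 0, 2, 0]
  [0, 0, 0, 2]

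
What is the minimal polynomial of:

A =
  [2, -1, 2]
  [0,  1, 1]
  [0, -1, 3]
x^3 - 6*x^2 + 12*x - 8

The characteristic polynomial is χ_A(x) = (x - 2)^3, so the eigenvalues are known. The minimal polynomial is
  m_A(x) = Π_λ (x − λ)^{k_λ}
where k_λ is the size of the *largest* Jordan block for λ (equivalently, the smallest k with (A − λI)^k v = 0 for every generalised eigenvector v of λ).

  λ = 2: largest Jordan block has size 3, contributing (x − 2)^3

So m_A(x) = (x - 2)^3 = x^3 - 6*x^2 + 12*x - 8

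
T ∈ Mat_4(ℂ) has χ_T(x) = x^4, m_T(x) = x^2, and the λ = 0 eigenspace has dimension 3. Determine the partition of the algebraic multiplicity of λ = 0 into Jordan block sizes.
Block sizes for λ = 0: [2, 1, 1]

Step 1 — from the characteristic polynomial, algebraic multiplicity of λ = 0 is 4. From dim ker(T − (0)·I) = 3, there are exactly 3 Jordan blocks for λ = 0.
Step 2 — from the minimal polynomial, the factor (x − 0)^2 tells us the largest block for λ = 0 has size 2.
Step 3 — with total size 4, 3 blocks, and largest block 2, the block sizes (in nonincreasing order) are [2, 1, 1].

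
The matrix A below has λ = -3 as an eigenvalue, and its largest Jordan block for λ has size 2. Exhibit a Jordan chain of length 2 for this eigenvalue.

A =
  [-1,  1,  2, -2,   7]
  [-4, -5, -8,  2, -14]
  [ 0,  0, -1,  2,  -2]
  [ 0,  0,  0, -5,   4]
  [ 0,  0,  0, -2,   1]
A Jordan chain for λ = -3 of length 2:
v_1 = (2, -4, 0, 0, 0)ᵀ
v_2 = (1, 0, 0, 0, 0)ᵀ

Let N = A − (-3)·I. We want v_2 with N^2 v_2 = 0 but N^1 v_2 ≠ 0; then v_{j-1} := N · v_j for j = 2, …, 2.

Pick v_2 = (1, 0, 0, 0, 0)ᵀ.
Then v_1 = N · v_2 = (2, -4, 0, 0, 0)ᵀ.

Sanity check: (A − (-3)·I) v_1 = (0, 0, 0, 0, 0)ᵀ = 0. ✓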